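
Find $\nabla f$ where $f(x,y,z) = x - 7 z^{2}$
(1, 0, -14*z)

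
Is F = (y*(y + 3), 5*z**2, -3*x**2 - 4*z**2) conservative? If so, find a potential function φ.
No, ∇×F = (-10*z, 6*x, -2*y - 3) ≠ 0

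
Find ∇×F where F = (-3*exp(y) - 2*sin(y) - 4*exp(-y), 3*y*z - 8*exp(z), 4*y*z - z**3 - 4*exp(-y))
(-3*y + 4*z + 8*exp(z) + 4*exp(-y), 0, 2*cos(y) + 7*sinh(y) - cosh(y))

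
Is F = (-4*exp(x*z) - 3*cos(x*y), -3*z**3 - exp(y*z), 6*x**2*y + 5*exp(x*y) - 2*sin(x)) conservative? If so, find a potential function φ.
No, ∇×F = (6*x**2 + 5*x*exp(x*y) + y*exp(y*z) + 9*z**2, -12*x*y - 4*x*exp(x*z) - 5*y*exp(x*y) + 2*cos(x), -3*x*sin(x*y)) ≠ 0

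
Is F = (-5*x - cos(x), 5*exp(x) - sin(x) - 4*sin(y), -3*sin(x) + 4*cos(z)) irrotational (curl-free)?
No, ∇×F = (0, 3*cos(x), 5*exp(x) - cos(x))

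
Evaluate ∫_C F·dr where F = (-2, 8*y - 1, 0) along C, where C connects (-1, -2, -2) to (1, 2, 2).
-8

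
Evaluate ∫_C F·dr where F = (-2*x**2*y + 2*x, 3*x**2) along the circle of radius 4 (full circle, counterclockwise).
128*pi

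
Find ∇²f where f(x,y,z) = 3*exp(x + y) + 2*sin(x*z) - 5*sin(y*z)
-2*x**2*sin(x*z) + 5*y**2*sin(y*z) - 2*z**2*sin(x*z) + 5*z**2*sin(y*z) + 6*exp(x + y)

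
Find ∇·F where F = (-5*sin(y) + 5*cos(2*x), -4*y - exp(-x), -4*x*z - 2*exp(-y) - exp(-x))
-4*x - 10*sin(2*x) - 4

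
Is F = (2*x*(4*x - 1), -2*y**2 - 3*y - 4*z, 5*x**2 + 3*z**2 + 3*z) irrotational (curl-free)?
No, ∇×F = (4, -10*x, 0)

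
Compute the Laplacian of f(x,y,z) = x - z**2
-2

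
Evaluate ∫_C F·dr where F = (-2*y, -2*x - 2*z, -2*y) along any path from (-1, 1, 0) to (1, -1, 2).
4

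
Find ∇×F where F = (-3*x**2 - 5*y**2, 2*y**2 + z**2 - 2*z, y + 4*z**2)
(3 - 2*z, 0, 10*y)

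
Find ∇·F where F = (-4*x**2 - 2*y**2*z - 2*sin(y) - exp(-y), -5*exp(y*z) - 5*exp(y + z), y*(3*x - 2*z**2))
-8*x - 4*y*z - 5*z*exp(y*z) - 5*exp(y + z)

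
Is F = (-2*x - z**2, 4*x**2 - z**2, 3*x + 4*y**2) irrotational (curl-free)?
No, ∇×F = (8*y + 2*z, -2*z - 3, 8*x)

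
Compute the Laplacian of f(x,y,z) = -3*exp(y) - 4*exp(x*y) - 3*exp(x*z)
-4*x**2*exp(x*y) - 3*x**2*exp(x*z) - 4*y**2*exp(x*y) - 3*z**2*exp(x*z) - 3*exp(y)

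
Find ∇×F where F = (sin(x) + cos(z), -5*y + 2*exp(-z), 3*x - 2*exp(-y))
(2*exp(-z) + 2*exp(-y), -sin(z) - 3, 0)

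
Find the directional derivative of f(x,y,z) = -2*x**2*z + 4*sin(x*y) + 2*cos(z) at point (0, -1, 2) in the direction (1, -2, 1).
-sqrt(6)*(sin(2) + 2)/3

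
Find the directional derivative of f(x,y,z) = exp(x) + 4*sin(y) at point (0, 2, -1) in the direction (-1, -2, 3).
-sqrt(14)*(8*cos(2) + 1)/14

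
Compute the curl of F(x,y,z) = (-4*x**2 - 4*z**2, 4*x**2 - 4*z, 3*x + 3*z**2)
(4, -8*z - 3, 8*x)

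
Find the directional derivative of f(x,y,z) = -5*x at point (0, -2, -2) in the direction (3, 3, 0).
-5*sqrt(2)/2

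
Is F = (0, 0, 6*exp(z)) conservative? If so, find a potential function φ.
Yes, F is conservative. φ = 6*exp(z)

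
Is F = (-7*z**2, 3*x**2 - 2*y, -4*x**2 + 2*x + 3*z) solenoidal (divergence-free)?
No, ∇·F = 1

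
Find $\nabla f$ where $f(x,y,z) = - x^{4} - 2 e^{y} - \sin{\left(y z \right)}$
(-4*x**3, -z*cos(y*z) - 2*exp(y), -y*cos(y*z))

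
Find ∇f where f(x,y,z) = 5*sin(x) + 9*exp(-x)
(5*cos(x) - 9*exp(-x), 0, 0)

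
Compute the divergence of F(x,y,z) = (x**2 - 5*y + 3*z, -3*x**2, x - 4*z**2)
2*x - 8*z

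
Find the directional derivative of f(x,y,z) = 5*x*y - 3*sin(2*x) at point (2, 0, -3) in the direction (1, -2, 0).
sqrt(5)*(-4 - 6*cos(4)/5)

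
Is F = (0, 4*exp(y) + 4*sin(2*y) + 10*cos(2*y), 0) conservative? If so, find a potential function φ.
Yes, F is conservative. φ = 4*exp(y) + 5*sin(2*y) - 2*cos(2*y)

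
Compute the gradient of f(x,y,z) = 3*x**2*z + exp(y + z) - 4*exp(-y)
(6*x*z, (exp(2*y + z) + 4)*exp(-y), 3*x**2 + exp(y + z))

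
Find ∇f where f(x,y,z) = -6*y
(0, -6, 0)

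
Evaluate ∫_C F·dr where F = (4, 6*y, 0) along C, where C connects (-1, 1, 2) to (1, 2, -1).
17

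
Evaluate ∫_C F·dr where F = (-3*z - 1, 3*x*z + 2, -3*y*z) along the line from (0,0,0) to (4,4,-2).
-32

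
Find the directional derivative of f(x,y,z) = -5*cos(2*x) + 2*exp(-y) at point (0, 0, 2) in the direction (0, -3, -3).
sqrt(2)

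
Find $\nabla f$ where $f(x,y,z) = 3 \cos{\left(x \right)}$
(-3*sin(x), 0, 0)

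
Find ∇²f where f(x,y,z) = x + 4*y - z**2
-2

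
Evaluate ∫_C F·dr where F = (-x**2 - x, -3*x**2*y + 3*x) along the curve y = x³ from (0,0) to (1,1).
7/24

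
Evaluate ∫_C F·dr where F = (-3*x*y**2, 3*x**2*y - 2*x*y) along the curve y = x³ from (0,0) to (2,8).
576/7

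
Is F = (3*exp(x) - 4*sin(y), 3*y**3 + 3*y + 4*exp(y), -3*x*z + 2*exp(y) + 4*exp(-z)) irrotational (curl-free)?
No, ∇×F = (2*exp(y), 3*z, 4*cos(y))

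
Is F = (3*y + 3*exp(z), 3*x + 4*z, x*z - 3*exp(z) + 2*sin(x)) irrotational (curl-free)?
No, ∇×F = (-4, -z + 3*exp(z) - 2*cos(x), 0)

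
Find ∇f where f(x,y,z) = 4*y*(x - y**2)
(4*y, 4*x - 12*y**2, 0)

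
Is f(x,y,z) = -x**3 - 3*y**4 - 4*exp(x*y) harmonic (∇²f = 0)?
No, ∇²f = -4*x**2*exp(x*y) - 6*x - 4*y**2*exp(x*y) - 36*y**2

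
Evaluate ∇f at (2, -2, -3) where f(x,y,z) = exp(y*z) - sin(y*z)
(0, -3*exp(6) + 3*cos(6), -2*exp(6) + 2*cos(6))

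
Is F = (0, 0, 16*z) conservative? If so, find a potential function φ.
Yes, F is conservative. φ = 8*z**2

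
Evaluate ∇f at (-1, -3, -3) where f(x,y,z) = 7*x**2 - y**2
(-14, 6, 0)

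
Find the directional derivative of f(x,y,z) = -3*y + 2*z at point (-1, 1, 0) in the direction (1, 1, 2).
sqrt(6)/6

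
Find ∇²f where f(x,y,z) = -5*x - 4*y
0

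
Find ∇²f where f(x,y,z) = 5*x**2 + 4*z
10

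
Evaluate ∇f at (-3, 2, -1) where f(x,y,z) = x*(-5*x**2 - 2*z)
(-133, 0, 6)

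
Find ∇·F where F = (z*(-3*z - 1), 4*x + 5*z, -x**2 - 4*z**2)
-8*z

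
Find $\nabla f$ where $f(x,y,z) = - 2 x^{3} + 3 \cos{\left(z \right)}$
(-6*x**2, 0, -3*sin(z))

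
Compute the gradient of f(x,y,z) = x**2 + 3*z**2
(2*x, 0, 6*z)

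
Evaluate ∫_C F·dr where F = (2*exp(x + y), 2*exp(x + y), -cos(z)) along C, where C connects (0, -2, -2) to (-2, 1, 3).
-sin(2) - 2*exp(-2) - sin(3) + 2*exp(-1)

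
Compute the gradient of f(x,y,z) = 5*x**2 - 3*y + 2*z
(10*x, -3, 2)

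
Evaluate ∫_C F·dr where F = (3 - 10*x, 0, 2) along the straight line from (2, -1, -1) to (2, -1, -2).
-2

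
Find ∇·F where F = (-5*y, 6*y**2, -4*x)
12*y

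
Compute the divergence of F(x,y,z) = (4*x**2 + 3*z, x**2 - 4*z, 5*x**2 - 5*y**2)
8*x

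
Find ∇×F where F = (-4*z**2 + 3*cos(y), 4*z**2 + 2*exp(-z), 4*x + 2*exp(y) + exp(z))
(-8*z + 2*exp(y) + 2*exp(-z), -8*z - 4, 3*sin(y))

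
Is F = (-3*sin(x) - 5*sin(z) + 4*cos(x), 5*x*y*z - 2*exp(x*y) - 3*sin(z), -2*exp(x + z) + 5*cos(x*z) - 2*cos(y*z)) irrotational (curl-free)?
No, ∇×F = (-5*x*y + 2*z*sin(y*z) + 3*cos(z), 5*z*sin(x*z) + 2*exp(x + z) - 5*cos(z), y*(5*z - 2*exp(x*y)))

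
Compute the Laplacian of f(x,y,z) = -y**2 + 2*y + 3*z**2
4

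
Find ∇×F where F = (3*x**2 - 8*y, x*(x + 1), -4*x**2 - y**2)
(-2*y, 8*x, 2*x + 9)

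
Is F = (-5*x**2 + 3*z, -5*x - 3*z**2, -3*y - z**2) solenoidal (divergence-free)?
No, ∇·F = -10*x - 2*z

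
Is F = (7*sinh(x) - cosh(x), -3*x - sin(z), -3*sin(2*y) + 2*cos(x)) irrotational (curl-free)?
No, ∇×F = (-6*cos(2*y) + cos(z), 2*sin(x), -3)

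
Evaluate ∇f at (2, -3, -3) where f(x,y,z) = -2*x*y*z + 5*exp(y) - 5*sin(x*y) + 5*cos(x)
(-18 - 5*sin(2) + 15*cos(6), -10*cos(6) + 5*exp(-3) + 12, 12)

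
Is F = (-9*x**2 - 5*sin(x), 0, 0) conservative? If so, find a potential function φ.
Yes, F is conservative. φ = -3*x**3 + 5*cos(x)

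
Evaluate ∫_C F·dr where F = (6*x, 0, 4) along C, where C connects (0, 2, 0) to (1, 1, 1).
7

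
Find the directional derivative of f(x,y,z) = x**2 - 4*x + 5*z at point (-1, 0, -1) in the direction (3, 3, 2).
-4*sqrt(22)/11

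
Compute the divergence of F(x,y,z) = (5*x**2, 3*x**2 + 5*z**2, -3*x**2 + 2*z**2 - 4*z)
10*x + 4*z - 4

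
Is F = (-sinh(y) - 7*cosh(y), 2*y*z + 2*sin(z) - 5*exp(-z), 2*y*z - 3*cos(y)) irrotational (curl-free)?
No, ∇×F = (-2*y + 2*z + 3*sin(y) - 2*cos(z) - 5*exp(-z), 0, 7*sinh(y) + cosh(y))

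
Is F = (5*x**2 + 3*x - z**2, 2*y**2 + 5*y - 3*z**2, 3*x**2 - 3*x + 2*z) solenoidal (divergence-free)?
No, ∇·F = 10*x + 4*y + 10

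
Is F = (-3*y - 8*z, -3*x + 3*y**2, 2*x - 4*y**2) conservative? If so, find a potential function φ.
No, ∇×F = (-8*y, -10, 0) ≠ 0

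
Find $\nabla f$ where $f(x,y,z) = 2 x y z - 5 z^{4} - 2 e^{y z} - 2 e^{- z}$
(2*y*z, 2*z*(x - exp(y*z)), 2*x*y - 2*y*exp(y*z) - 20*z**3 + 2*exp(-z))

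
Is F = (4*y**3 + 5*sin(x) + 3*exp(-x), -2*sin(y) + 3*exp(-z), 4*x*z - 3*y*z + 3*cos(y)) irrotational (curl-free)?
No, ∇×F = (-3*z - 3*sin(y) + 3*exp(-z), -4*z, -12*y**2)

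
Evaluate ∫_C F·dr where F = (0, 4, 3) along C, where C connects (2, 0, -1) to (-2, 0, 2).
9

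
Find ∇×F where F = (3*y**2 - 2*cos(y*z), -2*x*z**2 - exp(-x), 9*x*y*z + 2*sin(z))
(13*x*z, y*(-9*z + 2*sin(y*z)), -6*y - 2*z**2 - 2*z*sin(y*z) + exp(-x))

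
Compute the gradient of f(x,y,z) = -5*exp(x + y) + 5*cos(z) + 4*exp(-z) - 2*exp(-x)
((2 - 5*exp(2*x + y))*exp(-x), -5*exp(x + y), -5*sin(z) - 4*exp(-z))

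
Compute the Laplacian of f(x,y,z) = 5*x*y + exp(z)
exp(z)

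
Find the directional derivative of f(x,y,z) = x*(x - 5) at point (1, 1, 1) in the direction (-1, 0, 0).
3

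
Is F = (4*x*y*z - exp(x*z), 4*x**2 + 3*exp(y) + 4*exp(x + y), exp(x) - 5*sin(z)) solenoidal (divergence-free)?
No, ∇·F = 4*y*z - z*exp(x*z) + 3*exp(y) + 4*exp(x + y) - 5*cos(z)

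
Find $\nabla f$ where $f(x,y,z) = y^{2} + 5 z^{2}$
(0, 2*y, 10*z)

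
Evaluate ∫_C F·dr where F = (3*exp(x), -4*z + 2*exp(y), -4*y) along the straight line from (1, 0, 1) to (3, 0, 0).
-3*E*(1 - exp(2))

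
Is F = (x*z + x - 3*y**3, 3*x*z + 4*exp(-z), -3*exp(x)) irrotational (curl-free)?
No, ∇×F = (-3*x + 4*exp(-z), x + 3*exp(x), 9*y**2 + 3*z)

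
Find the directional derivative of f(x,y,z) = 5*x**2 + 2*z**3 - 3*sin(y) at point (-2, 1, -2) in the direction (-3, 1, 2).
3*sqrt(14)*(36 - cos(1))/14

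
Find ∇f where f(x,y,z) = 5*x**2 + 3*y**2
(10*x, 6*y, 0)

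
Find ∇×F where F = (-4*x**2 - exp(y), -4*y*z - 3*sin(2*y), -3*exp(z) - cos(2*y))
(4*y + 2*sin(2*y), 0, exp(y))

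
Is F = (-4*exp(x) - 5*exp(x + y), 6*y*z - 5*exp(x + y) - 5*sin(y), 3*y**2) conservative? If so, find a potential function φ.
Yes, F is conservative. φ = 3*y**2*z - 4*exp(x) - 5*exp(x + y) + 5*cos(y)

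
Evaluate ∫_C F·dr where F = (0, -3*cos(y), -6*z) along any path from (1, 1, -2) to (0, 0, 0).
3*sin(1) + 12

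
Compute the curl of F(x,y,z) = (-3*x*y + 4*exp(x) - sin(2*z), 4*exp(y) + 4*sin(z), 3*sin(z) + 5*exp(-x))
(-4*cos(z), -2*cos(2*z) + 5*exp(-x), 3*x)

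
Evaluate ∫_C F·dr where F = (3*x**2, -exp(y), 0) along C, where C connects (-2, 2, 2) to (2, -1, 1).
-exp(-1) + exp(2) + 16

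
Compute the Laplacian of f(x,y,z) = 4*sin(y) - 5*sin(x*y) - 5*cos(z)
5*x**2*sin(x*y) + 5*y**2*sin(x*y) - 4*sin(y) + 5*cos(z)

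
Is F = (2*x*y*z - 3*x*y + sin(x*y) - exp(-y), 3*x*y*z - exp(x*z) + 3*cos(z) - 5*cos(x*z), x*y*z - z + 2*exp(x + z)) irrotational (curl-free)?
No, ∇×F = (-3*x*y + x*z + x*exp(x*z) - 5*x*sin(x*z) + 3*sin(z), 2*x*y - y*z - 2*exp(x + z), -2*x*z - x*cos(x*y) + 3*x + 3*y*z - z*exp(x*z) + 5*z*sin(x*z) - exp(-y))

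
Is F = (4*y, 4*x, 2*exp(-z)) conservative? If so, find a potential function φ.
Yes, F is conservative. φ = 4*x*y - 2*exp(-z)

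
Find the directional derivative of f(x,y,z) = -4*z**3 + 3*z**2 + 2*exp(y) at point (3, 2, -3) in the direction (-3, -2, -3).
sqrt(22)*(189 - 2*exp(2))/11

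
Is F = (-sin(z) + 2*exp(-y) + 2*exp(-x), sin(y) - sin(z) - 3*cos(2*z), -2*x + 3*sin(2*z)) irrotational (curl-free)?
No, ∇×F = (-6*sin(2*z) + cos(z), 2 - cos(z), 2*exp(-y))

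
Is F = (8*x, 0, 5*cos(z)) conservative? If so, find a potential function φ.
Yes, F is conservative. φ = 4*x**2 + 5*sin(z)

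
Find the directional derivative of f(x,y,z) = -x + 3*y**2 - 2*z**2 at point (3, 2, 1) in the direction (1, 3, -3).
47*sqrt(19)/19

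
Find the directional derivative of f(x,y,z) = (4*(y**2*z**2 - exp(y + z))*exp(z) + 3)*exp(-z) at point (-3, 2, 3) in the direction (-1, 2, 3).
sqrt(14)*(-20*exp(8) - 9 + 576*exp(3))*exp(-3)/14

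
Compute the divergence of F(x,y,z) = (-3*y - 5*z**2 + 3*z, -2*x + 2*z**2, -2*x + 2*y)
0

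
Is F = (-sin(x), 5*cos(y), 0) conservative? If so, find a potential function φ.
Yes, F is conservative. φ = 5*sin(y) + cos(x)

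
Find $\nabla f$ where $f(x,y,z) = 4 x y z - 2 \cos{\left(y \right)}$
(4*y*z, 4*x*z + 2*sin(y), 4*x*y)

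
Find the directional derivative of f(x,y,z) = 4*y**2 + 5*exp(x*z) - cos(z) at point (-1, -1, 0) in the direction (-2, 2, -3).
-sqrt(17)/17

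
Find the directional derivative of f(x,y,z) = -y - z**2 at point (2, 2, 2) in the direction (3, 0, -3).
2*sqrt(2)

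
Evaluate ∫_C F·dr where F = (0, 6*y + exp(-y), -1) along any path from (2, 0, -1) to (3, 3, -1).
28 - exp(-3)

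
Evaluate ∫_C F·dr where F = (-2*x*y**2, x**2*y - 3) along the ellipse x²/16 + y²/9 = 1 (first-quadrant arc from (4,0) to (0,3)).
99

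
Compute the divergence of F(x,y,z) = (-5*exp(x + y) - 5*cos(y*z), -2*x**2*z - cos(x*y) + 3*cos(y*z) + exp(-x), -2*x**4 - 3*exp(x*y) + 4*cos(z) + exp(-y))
x*sin(x*y) - 3*z*sin(y*z) - 5*exp(x + y) - 4*sin(z)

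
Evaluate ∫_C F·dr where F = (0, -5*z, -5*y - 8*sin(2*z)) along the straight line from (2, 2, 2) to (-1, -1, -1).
4*cos(2) - 4*cos(4) + 15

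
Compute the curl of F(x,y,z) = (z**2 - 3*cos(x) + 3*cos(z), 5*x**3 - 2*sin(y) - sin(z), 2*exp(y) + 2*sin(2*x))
(2*exp(y) + cos(z), 2*z - 3*sin(z) - 4*cos(2*x), 15*x**2)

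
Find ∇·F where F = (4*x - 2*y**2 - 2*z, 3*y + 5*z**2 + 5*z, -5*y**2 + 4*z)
11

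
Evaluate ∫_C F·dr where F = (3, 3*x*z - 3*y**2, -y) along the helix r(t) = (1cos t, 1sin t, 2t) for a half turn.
-10 + 3*pi**2/2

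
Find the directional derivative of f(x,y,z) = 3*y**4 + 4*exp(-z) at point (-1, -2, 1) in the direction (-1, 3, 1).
4*sqrt(11)*(-72*E - 1)*exp(-1)/11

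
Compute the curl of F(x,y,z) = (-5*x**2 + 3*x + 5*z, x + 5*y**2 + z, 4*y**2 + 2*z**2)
(8*y - 1, 5, 1)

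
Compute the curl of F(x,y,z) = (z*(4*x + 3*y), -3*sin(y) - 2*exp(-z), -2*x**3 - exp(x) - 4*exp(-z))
(-2*exp(-z), 6*x**2 + 4*x + 3*y + exp(x), -3*z)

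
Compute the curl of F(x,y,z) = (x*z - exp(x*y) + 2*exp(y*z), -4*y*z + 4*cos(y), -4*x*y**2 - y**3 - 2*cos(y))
(-8*x*y - 3*y**2 + 4*y + 2*sin(y), x + 4*y**2 + 2*y*exp(y*z), x*exp(x*y) - 2*z*exp(y*z))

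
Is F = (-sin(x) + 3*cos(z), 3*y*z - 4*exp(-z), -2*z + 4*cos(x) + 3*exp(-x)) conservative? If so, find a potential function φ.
No, ∇×F = (-3*y - 4*exp(-z), 4*sin(x) - 3*sin(z) + 3*exp(-x), 0) ≠ 0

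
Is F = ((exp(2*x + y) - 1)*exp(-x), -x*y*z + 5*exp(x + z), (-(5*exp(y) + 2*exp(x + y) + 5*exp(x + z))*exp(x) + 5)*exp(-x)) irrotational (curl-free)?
No, ∇×F = (x*y - 5*exp(y) - 2*exp(x + y) - 5*exp(x + z), ((2*exp(x + y) + 5*exp(x + z))*exp(x) + 5)*exp(-x), -y*z - exp(x + y) + 5*exp(x + z))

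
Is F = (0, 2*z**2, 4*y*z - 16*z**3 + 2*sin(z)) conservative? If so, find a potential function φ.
Yes, F is conservative. φ = 2*y*z**2 - 4*z**4 - 2*cos(z)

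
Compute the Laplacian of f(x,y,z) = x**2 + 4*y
2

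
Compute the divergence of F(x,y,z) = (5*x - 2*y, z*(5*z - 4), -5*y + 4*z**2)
8*z + 5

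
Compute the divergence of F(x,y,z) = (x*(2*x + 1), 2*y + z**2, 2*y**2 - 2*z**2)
4*x - 4*z + 3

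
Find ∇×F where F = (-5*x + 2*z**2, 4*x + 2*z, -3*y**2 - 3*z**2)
(-6*y - 2, 4*z, 4)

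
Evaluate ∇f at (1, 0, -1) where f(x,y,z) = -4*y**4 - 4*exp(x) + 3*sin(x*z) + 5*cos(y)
(-4*E - 3*cos(1), 0, 3*cos(1))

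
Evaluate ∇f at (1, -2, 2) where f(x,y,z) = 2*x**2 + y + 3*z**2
(4, 1, 12)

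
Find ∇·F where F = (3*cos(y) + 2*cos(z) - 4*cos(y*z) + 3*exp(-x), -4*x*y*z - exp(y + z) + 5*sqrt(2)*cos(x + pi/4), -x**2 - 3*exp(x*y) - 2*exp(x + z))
((-4*x*z - 2*exp(x + z) - exp(y + z))*exp(x) - 3)*exp(-x)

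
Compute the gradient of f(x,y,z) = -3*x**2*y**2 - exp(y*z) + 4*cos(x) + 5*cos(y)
(-6*x*y**2 - 4*sin(x), -6*x**2*y - z*exp(y*z) - 5*sin(y), -y*exp(y*z))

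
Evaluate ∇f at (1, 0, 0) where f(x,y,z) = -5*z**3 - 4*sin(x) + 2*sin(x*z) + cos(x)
(-4*cos(1) - sin(1), 0, 2)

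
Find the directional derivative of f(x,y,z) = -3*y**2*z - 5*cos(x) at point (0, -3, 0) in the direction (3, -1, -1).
27*sqrt(11)/11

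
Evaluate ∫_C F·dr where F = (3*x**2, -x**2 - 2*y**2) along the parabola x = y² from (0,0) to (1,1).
2/15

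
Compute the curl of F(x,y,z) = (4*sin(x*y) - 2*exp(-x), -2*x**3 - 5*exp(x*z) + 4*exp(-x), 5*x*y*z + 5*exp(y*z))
(5*x*z + 5*x*exp(x*z) + 5*z*exp(y*z), -5*y*z, -6*x**2 - 4*x*cos(x*y) - 5*z*exp(x*z) - 4*exp(-x))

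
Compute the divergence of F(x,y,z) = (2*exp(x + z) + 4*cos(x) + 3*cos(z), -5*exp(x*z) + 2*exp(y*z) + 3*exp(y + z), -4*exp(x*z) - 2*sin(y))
-4*x*exp(x*z) + 2*z*exp(y*z) + 2*exp(x + z) + 3*exp(y + z) - 4*sin(x)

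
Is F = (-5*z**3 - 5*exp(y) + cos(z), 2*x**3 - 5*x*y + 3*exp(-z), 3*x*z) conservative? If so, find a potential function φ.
No, ∇×F = (3*exp(-z), -15*z**2 - 3*z - sin(z), 6*x**2 - 5*y + 5*exp(y)) ≠ 0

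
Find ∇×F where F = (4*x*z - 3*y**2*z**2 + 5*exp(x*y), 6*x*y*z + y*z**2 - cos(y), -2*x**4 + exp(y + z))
(-6*x*y - 2*y*z + exp(y + z), 8*x**3 + 4*x - 6*y**2*z, -5*x*exp(x*y) + 6*y*z**2 + 6*y*z)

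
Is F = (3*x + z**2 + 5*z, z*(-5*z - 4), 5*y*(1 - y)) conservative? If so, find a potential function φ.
No, ∇×F = (-10*y + 10*z + 9, 2*z + 5, 0) ≠ 0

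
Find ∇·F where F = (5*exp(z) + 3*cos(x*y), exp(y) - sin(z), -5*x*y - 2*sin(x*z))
-2*x*cos(x*z) - 3*y*sin(x*y) + exp(y)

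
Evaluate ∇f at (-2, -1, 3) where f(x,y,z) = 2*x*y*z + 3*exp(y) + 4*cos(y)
(-6, -12 + 3*exp(-1) + 4*sin(1), 4)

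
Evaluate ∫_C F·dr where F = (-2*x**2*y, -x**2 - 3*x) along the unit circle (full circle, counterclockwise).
-5*pi/2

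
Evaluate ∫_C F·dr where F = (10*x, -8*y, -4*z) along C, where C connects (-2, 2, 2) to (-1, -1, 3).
-13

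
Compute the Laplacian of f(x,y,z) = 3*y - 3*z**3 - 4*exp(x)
-18*z - 4*exp(x)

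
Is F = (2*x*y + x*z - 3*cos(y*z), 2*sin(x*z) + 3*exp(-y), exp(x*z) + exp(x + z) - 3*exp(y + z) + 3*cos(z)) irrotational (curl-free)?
No, ∇×F = (-2*x*cos(x*z) - 3*exp(y + z), x + 3*y*sin(y*z) - z*exp(x*z) - exp(x + z), -2*x - 3*z*sin(y*z) + 2*z*cos(x*z))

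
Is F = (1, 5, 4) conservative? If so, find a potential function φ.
Yes, F is conservative. φ = x + 5*y + 4*z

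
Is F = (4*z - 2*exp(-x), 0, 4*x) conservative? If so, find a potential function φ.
Yes, F is conservative. φ = 4*x*z + 2*exp(-x)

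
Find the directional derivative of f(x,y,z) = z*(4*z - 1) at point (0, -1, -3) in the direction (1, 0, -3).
15*sqrt(10)/2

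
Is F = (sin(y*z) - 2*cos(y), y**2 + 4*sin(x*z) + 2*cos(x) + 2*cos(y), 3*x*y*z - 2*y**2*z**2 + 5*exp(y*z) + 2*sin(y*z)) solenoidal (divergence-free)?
No, ∇·F = 3*x*y - 4*y**2*z + 5*y*exp(y*z) + 2*y*cos(y*z) + 2*y - 2*sin(y)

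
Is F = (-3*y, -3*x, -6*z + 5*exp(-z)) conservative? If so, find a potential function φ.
Yes, F is conservative. φ = -3*x*y - 3*z**2 - 5*exp(-z)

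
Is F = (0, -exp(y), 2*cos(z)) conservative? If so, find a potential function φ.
Yes, F is conservative. φ = -exp(y) + 2*sin(z)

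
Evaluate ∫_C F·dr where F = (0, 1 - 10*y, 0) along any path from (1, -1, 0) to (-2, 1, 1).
2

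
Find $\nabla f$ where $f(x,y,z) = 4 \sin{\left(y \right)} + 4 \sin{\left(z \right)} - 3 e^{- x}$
(3*exp(-x), 4*cos(y), 4*cos(z))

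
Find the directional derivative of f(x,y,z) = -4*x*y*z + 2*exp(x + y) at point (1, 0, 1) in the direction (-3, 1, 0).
2*sqrt(10)*(-E - 1)/5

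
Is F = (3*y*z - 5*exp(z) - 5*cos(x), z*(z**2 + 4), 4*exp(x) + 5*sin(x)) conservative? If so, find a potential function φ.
No, ∇×F = (-3*z**2 - 4, 3*y - 4*exp(x) - 5*exp(z) - 5*cos(x), -3*z) ≠ 0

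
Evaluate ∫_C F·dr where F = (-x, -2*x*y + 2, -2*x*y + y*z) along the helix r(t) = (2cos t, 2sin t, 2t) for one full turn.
-16*pi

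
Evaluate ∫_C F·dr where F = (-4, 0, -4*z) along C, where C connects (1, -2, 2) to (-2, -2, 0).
20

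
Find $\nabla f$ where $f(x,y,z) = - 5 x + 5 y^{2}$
(-5, 10*y, 0)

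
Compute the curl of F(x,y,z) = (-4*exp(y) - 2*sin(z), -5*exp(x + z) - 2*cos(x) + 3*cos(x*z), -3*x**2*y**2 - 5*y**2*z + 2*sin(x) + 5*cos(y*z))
(-6*x**2*y + 3*x*sin(x*z) - 10*y*z - 5*z*sin(y*z) + 5*exp(x + z), 6*x*y**2 - 2*cos(x) - 2*cos(z), -3*z*sin(x*z) + 4*exp(y) - 5*exp(x + z) + 2*sin(x))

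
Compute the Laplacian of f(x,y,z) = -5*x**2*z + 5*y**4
60*y**2 - 10*z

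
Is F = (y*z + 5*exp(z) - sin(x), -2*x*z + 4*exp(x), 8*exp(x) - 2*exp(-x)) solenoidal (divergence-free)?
No, ∇·F = -cos(x)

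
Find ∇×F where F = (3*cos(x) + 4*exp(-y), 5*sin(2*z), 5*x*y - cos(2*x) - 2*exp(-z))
(5*x - 10*cos(2*z), -5*y - 2*sin(2*x), 4*exp(-y))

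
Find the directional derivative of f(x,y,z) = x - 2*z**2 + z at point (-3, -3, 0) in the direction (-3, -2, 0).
-3*sqrt(13)/13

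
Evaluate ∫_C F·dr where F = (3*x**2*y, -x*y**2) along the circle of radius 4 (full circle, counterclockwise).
-256*pi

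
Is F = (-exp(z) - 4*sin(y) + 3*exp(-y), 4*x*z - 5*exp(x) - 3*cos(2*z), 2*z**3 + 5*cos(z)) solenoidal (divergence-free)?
No, ∇·F = 6*z**2 - 5*sin(z)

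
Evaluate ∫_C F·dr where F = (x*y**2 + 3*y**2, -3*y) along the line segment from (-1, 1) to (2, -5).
111/2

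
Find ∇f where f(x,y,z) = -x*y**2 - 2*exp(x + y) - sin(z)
(-y**2 - 2*exp(x + y), -2*x*y - 2*exp(x + y), -cos(z))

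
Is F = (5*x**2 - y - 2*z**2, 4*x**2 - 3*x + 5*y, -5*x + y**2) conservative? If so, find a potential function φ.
No, ∇×F = (2*y, 5 - 4*z, 8*x - 2) ≠ 0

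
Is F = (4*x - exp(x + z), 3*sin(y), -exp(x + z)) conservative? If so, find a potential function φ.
Yes, F is conservative. φ = 2*x**2 - exp(x + z) - 3*cos(y)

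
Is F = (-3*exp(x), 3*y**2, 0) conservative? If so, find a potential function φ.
Yes, F is conservative. φ = y**3 - 3*exp(x)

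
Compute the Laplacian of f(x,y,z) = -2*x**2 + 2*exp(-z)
-4 + 2*exp(-z)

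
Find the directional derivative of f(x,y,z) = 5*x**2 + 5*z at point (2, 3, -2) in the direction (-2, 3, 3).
-25*sqrt(22)/22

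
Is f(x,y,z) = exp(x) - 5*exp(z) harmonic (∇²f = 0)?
No, ∇²f = exp(x) - 5*exp(z)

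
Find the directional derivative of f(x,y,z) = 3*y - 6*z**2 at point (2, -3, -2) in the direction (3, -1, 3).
69*sqrt(19)/19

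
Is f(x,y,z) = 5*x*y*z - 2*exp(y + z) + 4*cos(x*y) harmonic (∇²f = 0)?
No, ∇²f = -4*x**2*cos(x*y) - 4*y**2*cos(x*y) - 4*exp(y + z)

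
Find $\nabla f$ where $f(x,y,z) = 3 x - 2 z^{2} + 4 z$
(3, 0, 4 - 4*z)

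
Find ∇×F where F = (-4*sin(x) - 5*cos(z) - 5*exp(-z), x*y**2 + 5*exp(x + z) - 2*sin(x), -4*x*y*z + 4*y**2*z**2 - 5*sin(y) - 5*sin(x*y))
(-4*x*z - 5*x*cos(x*y) + 8*y*z**2 - 5*exp(x + z) - 5*cos(y), 4*y*z + 5*y*cos(x*y) + 5*sin(z) + 5*exp(-z), y**2 + 5*exp(x + z) - 2*cos(x))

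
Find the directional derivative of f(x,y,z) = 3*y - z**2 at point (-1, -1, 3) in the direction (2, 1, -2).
5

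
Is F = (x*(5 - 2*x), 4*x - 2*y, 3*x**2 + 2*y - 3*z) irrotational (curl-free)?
No, ∇×F = (2, -6*x, 4)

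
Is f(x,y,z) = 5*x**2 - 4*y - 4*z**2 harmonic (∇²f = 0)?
No, ∇²f = 2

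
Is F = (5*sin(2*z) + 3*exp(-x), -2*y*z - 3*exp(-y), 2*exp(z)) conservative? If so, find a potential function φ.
No, ∇×F = (2*y, 10*cos(2*z), 0) ≠ 0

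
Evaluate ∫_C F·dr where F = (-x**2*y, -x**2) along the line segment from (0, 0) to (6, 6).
-396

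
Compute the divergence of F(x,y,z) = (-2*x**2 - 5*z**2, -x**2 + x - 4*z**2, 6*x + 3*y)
-4*x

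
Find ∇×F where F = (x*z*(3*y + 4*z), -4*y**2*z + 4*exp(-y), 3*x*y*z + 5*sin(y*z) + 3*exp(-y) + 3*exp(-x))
(3*x*z + 4*y**2 + 5*z*cos(y*z) - 3*exp(-y), 3*x*y + 8*x*z - 3*y*z + 3*exp(-x), -3*x*z)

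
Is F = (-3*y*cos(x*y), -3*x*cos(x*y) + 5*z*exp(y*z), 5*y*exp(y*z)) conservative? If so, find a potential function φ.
Yes, F is conservative. φ = 5*exp(y*z) - 3*sin(x*y)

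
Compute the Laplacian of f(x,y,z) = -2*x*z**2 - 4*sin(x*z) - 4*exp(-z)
4*x**2*sin(x*z) - 4*x + 4*z**2*sin(x*z) - 4*exp(-z)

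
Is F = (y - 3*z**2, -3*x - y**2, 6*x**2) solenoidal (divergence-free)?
No, ∇·F = -2*y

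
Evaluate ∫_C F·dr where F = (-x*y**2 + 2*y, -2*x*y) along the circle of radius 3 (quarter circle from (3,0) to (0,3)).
9/4 - 9*pi/2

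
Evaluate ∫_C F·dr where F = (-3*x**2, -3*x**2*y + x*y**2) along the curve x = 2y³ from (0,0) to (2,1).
-55/6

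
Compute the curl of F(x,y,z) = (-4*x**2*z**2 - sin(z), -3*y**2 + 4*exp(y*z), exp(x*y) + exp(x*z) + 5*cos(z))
(x*exp(x*y) - 4*y*exp(y*z), -8*x**2*z - y*exp(x*y) - z*exp(x*z) - cos(z), 0)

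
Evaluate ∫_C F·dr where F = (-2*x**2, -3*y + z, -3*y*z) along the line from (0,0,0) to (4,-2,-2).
-116/3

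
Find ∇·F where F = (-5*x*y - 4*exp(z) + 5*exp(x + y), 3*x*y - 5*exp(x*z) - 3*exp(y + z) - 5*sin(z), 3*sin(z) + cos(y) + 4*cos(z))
3*x - 5*y + 5*exp(x + y) - 3*exp(y + z) - 4*sin(z) + 3*cos(z)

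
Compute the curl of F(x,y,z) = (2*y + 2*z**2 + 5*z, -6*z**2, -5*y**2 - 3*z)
(-10*y + 12*z, 4*z + 5, -2)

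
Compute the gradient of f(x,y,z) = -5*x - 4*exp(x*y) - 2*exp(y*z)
(-4*y*exp(x*y) - 5, -4*x*exp(x*y) - 2*z*exp(y*z), -2*y*exp(y*z))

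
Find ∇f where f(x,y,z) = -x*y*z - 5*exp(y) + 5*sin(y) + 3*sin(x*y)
(y*(-z + 3*cos(x*y)), -x*z + 3*x*cos(x*y) - 5*exp(y) + 5*cos(y), -x*y)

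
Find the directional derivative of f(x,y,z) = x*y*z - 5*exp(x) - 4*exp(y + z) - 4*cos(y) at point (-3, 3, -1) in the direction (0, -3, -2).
sqrt(13)*(-12*sin(3) + 9 + 20*exp(2))/13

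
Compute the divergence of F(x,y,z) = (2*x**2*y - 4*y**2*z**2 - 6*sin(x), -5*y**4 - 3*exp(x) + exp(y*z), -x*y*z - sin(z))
3*x*y - 20*y**3 + z*exp(y*z) - 6*cos(x) - cos(z)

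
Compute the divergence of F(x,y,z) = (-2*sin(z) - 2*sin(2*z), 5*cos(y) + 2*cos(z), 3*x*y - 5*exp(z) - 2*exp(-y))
-5*exp(z) - 5*sin(y)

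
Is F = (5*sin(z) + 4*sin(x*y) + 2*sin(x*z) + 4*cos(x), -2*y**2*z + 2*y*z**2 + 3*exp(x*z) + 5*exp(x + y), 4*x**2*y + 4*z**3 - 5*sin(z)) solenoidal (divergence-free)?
No, ∇·F = -4*y*z + 4*y*cos(x*y) + 14*z**2 + 2*z*cos(x*z) + 5*exp(x + y) - 4*sin(x) - 5*cos(z)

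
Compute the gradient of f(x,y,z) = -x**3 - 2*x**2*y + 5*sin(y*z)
(x*(-3*x - 4*y), -2*x**2 + 5*z*cos(y*z), 5*y*cos(y*z))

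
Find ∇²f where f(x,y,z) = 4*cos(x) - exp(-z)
-4*cos(x) - exp(-z)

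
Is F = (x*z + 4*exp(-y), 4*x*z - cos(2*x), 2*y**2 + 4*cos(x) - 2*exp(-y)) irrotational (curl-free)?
No, ∇×F = (-4*x + 4*y + 2*exp(-y), x + 4*sin(x), 4*z + 2*sin(2*x) + 4*exp(-y))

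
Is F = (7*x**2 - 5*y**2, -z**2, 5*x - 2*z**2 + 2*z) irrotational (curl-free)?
No, ∇×F = (2*z, -5, 10*y)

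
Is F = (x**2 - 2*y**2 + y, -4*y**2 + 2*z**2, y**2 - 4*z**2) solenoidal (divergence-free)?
No, ∇·F = 2*x - 8*y - 8*z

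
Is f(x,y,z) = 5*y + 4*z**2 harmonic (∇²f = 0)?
No, ∇²f = 8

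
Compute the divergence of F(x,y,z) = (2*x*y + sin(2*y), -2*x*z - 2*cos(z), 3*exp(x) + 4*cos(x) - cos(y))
2*y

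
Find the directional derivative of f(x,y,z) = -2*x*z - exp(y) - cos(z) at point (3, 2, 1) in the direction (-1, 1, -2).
sqrt(6)*(-exp(2) - 2*sin(1) + 14)/6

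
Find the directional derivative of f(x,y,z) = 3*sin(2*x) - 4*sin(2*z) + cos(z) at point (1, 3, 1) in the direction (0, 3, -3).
sqrt(2)*(8*cos(2) + sin(1))/2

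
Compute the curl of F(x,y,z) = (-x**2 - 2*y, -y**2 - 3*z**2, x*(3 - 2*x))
(6*z, 4*x - 3, 2)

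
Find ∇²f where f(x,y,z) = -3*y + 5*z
0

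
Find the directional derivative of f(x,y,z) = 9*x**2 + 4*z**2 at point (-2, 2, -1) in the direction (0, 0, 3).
-8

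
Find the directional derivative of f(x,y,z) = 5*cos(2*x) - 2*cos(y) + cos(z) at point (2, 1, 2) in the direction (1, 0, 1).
-sqrt(2)*(10*sin(4) + sin(2))/2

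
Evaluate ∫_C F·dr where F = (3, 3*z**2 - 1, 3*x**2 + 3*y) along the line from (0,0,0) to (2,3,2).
32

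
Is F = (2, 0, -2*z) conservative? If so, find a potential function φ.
Yes, F is conservative. φ = 2*x - z**2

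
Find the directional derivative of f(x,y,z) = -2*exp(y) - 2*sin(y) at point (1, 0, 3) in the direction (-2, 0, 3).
0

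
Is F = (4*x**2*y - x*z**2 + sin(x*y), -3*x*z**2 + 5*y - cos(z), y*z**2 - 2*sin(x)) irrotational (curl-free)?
No, ∇×F = (6*x*z + z**2 - sin(z), -2*x*z + 2*cos(x), -4*x**2 - x*cos(x*y) - 3*z**2)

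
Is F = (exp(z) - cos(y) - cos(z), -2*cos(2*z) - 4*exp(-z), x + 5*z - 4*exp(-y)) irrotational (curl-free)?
No, ∇×F = (-4*sin(2*z) - 4*exp(-z) + 4*exp(-y), exp(z) + sin(z) - 1, -sin(y))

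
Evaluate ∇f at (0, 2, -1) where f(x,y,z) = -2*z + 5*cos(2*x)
(0, 0, -2)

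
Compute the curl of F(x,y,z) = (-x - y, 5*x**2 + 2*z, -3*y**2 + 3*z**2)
(-6*y - 2, 0, 10*x + 1)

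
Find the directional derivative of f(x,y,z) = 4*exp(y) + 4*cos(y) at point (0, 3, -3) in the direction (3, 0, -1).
0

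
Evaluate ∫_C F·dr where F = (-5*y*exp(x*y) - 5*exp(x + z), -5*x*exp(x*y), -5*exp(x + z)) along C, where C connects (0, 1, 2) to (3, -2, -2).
-5*E - 5*exp(-6) + 5 + 5*exp(2)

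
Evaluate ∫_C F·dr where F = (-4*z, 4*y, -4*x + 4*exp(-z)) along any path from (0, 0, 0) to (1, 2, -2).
20 - 4*exp(2)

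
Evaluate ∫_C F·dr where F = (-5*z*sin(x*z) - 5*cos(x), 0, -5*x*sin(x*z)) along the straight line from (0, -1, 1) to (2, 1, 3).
-5 - 5*sin(2) + 5*cos(6)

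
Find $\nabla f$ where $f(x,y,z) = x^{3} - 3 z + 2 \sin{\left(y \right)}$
(3*x**2, 2*cos(y), -3)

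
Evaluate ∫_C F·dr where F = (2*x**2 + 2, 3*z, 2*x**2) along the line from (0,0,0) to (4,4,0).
152/3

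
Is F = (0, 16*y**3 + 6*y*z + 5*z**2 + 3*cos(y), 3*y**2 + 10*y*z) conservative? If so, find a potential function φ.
Yes, F is conservative. φ = 4*y**4 + 3*y**2*z + 5*y*z**2 + 3*sin(y)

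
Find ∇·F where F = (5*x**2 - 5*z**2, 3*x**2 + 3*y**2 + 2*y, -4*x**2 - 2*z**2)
10*x + 6*y - 4*z + 2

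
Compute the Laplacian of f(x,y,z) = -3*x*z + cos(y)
-cos(y)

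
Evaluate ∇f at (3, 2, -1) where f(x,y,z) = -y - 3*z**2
(0, -1, 6)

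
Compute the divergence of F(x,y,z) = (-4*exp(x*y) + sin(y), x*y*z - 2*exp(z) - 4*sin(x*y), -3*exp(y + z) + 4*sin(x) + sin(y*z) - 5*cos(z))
x*z - 4*x*cos(x*y) - 4*y*exp(x*y) + y*cos(y*z) - 3*exp(y + z) + 5*sin(z)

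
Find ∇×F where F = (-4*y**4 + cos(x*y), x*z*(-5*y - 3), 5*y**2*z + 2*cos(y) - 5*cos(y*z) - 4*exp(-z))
(x*(5*y + 3) + 10*y*z + 5*z*sin(y*z) - 2*sin(y), 0, x*sin(x*y) + 16*y**3 - z*(5*y + 3))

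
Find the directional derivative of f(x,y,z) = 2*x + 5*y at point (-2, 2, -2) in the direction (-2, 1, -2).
1/3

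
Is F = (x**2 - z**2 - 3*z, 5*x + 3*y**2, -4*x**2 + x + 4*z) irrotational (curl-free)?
No, ∇×F = (0, 8*x - 2*z - 4, 5)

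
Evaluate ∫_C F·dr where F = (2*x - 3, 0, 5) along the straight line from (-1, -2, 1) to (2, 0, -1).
-16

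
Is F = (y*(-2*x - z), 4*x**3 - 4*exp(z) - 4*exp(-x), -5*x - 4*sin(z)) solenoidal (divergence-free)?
No, ∇·F = -2*y - 4*cos(z)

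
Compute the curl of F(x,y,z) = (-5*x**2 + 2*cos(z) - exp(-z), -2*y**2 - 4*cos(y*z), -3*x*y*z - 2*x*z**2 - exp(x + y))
(-3*x*z - 4*y*sin(y*z) - exp(x + y), 3*y*z + 2*z**2 + exp(x + y) - 2*sin(z) + exp(-z), 0)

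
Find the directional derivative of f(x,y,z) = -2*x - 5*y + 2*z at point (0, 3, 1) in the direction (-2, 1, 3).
5*sqrt(14)/14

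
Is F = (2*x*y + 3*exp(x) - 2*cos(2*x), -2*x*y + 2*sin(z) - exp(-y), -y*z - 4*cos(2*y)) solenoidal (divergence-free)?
No, ∇·F = -2*x + y + 3*exp(x) + 4*sin(2*x) + exp(-y)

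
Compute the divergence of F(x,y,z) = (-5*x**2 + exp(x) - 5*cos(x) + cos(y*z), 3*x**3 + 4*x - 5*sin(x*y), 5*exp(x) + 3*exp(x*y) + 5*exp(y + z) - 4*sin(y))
-5*x*cos(x*y) - 10*x + exp(x) + 5*exp(y + z) + 5*sin(x)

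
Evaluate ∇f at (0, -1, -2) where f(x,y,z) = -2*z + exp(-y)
(0, -E, -2)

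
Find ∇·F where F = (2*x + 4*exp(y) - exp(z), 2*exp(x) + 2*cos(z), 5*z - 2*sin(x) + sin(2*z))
2*cos(2*z) + 7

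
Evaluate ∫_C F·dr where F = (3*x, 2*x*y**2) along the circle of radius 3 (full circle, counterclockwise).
81*pi/2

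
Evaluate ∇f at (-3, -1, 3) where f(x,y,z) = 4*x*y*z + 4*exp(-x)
(-4*exp(3) - 12, -36, 12)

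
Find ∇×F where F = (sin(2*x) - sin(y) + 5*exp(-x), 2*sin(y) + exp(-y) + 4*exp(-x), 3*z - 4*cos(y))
(4*sin(y), 0, cos(y) - 4*exp(-x))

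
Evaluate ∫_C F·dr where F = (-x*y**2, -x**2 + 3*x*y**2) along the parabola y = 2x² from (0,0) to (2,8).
17200/21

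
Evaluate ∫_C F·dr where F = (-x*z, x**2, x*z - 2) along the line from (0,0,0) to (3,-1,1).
-7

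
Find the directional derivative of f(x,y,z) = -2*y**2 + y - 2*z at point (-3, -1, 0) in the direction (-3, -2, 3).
-8*sqrt(22)/11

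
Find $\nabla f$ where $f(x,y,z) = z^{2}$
(0, 0, 2*z)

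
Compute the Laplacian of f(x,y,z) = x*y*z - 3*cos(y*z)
3*(y**2 + z**2)*cos(y*z)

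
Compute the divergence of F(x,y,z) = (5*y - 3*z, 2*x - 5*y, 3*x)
-5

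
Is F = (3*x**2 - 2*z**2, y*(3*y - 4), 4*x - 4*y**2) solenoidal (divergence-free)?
No, ∇·F = 6*x + 6*y - 4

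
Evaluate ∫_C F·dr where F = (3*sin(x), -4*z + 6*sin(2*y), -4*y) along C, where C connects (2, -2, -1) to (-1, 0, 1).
3*cos(4) - 3*cos(1) + 3*cos(2) + 5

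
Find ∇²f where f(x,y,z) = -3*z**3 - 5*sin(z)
-18*z + 5*sin(z)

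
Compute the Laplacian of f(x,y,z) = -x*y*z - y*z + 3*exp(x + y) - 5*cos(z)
6*exp(x + y) + 5*cos(z)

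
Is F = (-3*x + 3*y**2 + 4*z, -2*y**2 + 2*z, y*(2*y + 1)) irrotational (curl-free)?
No, ∇×F = (4*y - 1, 4, -6*y)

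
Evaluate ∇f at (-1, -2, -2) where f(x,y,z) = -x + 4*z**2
(-1, 0, -16)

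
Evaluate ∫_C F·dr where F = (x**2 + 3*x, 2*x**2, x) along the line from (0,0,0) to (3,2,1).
36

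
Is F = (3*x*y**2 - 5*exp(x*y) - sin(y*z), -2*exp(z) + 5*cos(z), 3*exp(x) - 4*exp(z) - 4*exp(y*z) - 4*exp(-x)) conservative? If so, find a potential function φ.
No, ∇×F = (-4*z*exp(y*z) + 2*exp(z) + 5*sin(z), -y*cos(y*z) + sinh(x) - 7*cosh(x), -6*x*y + 5*x*exp(x*y) + z*cos(y*z)) ≠ 0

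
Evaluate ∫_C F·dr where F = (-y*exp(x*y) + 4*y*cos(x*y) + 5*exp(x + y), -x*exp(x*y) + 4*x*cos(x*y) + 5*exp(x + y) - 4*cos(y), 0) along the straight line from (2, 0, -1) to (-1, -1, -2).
-5*exp(2) - E + 5*exp(-2) + 1 + 8*sin(1)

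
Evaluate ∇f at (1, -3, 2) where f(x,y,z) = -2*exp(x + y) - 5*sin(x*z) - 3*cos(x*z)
(-2*exp(-2) - 10*cos(2) + 6*sin(2), -2*exp(-2), -5*cos(2) + 3*sin(2))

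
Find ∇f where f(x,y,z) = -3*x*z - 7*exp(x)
(-3*z - 7*exp(x), 0, -3*x)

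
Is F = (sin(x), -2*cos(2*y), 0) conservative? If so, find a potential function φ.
Yes, F is conservative. φ = -sin(2*y) - cos(x)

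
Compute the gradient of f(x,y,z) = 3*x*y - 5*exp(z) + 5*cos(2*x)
(3*y - 10*sin(2*x), 3*x, -5*exp(z))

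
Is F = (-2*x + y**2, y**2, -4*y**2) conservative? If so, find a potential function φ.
No, ∇×F = (-8*y, 0, -2*y) ≠ 0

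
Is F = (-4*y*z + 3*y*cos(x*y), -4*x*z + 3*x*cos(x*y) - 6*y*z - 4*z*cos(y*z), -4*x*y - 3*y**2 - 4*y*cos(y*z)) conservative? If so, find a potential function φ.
Yes, F is conservative. φ = -4*x*y*z - 3*y**2*z + 3*sin(x*y) - 4*sin(y*z)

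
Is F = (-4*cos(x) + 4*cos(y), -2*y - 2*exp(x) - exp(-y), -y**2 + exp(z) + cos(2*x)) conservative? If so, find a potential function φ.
No, ∇×F = (-2*y, 2*sin(2*x), -2*exp(x) + 4*sin(y)) ≠ 0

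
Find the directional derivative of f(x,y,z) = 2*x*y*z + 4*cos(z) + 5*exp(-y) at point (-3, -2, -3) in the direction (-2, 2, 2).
sqrt(3)*(-5*exp(2) + 4*sin(3) + 18)/3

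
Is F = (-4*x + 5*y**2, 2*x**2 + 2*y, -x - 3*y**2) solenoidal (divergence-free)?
No, ∇·F = -2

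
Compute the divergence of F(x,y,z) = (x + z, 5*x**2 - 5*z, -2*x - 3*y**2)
1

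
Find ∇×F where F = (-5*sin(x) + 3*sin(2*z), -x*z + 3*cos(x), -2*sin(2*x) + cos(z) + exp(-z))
(x, 4*cos(2*x) + 6*cos(2*z), -z - 3*sin(x))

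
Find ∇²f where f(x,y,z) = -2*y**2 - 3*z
-4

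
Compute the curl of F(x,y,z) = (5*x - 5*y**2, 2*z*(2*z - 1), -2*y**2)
(-4*y - 8*z + 2, 0, 10*y)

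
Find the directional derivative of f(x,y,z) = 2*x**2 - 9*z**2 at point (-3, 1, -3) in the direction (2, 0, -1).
-78*sqrt(5)/5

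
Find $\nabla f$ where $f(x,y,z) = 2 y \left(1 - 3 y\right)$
(0, 2 - 12*y, 0)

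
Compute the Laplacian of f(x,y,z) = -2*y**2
-4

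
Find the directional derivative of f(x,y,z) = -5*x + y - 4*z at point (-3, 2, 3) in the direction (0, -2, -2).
3*sqrt(2)/2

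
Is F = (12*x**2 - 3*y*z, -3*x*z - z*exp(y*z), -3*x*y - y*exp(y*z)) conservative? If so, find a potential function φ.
Yes, F is conservative. φ = 4*x**3 - 3*x*y*z - exp(y*z)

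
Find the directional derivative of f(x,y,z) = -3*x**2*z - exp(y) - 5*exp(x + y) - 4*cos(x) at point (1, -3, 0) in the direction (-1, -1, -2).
sqrt(6)*(-4*exp(3)*sin(1) + 1 + 10*E + 6*exp(3))*exp(-3)/6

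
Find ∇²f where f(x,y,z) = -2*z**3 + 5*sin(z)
-12*z - 5*sin(z)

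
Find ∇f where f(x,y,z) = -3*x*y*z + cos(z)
(-3*y*z, -3*x*z, -3*x*y - sin(z))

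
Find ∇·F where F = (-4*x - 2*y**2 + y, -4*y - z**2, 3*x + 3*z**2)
6*z - 8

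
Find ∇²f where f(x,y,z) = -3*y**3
-18*y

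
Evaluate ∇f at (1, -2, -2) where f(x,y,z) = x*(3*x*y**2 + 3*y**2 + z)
(34, -24, 1)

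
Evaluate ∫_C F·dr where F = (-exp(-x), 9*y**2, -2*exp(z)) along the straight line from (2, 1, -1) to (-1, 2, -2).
-3*exp(-2) + 2*exp(-1) + E + 21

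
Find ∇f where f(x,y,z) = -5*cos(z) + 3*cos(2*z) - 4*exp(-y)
(0, 4*exp(-y), (5 - 12*cos(z))*sin(z))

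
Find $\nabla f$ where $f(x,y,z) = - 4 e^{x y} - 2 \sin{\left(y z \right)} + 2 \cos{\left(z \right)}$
(-4*y*exp(x*y), -4*x*exp(x*y) - 2*z*cos(y*z), -2*y*cos(y*z) - 2*sin(z))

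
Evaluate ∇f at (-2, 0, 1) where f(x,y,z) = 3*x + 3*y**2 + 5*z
(3, 0, 5)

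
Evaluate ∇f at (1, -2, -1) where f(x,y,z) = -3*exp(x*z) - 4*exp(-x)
(7*exp(-1), 0, -3*exp(-1))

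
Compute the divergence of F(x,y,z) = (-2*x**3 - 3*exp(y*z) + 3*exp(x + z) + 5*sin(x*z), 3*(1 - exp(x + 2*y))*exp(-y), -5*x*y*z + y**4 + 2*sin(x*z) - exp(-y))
-6*x**2 - 5*x*y + 2*x*cos(x*z) + 5*z*cos(x*z) - 3*exp(x + y) + 3*exp(x + z) - 3*exp(-y)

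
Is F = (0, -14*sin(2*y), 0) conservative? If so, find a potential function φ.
Yes, F is conservative. φ = 7*cos(2*y)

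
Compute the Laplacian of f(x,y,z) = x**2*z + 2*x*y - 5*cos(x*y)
5*x**2*cos(x*y) + 5*y**2*cos(x*y) + 2*z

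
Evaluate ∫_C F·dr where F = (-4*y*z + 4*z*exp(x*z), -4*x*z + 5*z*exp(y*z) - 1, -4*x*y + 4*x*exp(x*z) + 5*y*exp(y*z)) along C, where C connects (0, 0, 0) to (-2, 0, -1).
-4 + 4*exp(2)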